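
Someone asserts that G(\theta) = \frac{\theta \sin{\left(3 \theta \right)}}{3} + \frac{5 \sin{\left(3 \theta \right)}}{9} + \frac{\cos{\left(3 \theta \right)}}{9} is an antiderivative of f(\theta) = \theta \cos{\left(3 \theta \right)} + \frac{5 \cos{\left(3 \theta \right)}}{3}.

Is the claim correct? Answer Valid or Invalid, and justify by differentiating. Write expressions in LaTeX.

d/d\theta[G] = \theta \cos{\left(3 \theta \right)} + \frac{5 \cos{\left(3 \theta \right)}}{3}
This equals f(\theta) exactly, so the claim holds.

Valid - differentiating G returns exactly f.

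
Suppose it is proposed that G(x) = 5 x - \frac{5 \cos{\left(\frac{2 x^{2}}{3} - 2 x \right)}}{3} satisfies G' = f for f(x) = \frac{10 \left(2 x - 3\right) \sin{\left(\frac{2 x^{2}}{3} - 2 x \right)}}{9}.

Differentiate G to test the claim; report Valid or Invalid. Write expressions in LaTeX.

Invalid: d/dx[G] - f = 5, which is not 0.

d/dx[G] = \frac{20 x \sin{\left(\frac{2 x^{2}}{3} - 2 x \right)}}{9} - \frac{10 \sin{\left(\frac{2 x^{2}}{3} - 2 x \right)}}{3} + 5
d/dx[G] - f(x) = 5 != 0.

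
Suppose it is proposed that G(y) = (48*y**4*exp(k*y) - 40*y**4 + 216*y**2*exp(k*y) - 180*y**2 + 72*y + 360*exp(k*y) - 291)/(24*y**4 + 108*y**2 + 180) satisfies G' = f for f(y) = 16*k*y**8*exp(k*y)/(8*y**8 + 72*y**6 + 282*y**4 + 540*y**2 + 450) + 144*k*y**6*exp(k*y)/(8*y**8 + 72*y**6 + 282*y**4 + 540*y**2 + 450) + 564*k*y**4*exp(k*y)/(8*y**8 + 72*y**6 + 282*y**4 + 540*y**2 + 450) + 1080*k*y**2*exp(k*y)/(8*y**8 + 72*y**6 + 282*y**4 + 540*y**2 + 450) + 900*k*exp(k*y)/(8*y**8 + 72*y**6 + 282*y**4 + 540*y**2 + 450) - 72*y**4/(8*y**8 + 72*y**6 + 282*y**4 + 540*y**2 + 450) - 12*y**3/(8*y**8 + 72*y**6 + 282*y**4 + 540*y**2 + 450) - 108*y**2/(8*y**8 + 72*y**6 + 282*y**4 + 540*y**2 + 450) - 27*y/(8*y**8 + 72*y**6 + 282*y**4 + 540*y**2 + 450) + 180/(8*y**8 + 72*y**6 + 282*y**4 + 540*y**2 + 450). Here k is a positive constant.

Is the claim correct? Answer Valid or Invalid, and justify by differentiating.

Valid - the claim checks out under differentiation.

d/dy[G] = (16*k*y**8*exp(k*y) + 144*k*y**6*exp(k*y) + 564*k*y**4*exp(k*y) + 1080*k*y**2*exp(k*y) + 900*k*exp(k*y) - 72*y**4 - 12*y**3 - 108*y**2 - 27*y + 180)/(8*y**8 + 72*y**6 + 282*y**4 + 540*y**2 + 450)
This equals f(y) exactly, so the claim holds.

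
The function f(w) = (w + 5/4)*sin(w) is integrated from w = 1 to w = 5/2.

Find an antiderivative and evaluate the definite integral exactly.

Antiderivative: F(w) = -w*cos(w) + sin(w) - 5*cos(w)/4; value = -sin(1) + sin(5/2) + 9*cos(1)/4 - 15*cos(5/2)/4

Differentiate the proposed F(w) back; it has to land on f(w) exactly.
F(w) = -w*cos(w) + sin(w) - 5*cos(w)/4 is an antiderivative of f.
Check: d/dw[-w*cos(w) + sin(w) - 5*cos(w)/4] = w*sin(w) + 5*sin(w)/4, which equals f(w).
F(5/2) = sin(5/2) - 15*cos(5/2)/4; F(1) = -9*cos(1)/4 + sin(1).
Integral = F(5/2) - F(1) = -sin(1) + sin(5/2) + 9*cos(1)/4 - 15*cos(5/2)/4.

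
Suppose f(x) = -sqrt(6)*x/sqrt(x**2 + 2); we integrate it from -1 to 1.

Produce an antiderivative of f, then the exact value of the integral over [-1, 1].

The substitution u = 3*x**2/2 + 3 works: f is exactly (dF/du)*(du/dx) for that inner function.
F(x) = -sqrt(6)*sqrt(x**2 + 2) is an antiderivative of f.
Check: d/dx[-sqrt(6)*sqrt(x**2 + 2)] = -sqrt(6)*x/sqrt(x**2 + 2) = f(x).
F(1) = -3*sqrt(2); F(-1) = -3*sqrt(2).
Integral = F(1) - F(-1) = 0.

Antiderivative: F(x) = -sqrt(6)*sqrt(x**2 + 2); value = 0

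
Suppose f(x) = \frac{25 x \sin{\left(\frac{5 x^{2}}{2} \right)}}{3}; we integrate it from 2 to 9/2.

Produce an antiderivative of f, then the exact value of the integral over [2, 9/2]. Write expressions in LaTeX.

Antiderivative: F(x) = - \frac{5 \cos{\left(\frac{5 x^{2}}{2} \right)}}{3}; value = - \frac{5 \cos{\left(\frac{405}{8} \right)}}{3} + \frac{5 \cos{\left(10 \right)}}{3}

f matches the chain-rule pattern g'(h)*h' with inner function h(x) = \frac{5 x^{2}}{2}; substituting u = h(x) collapses the integral.
F(x) = - \frac{5 \cos{\left(\frac{5 x^{2}}{2} \right)}}{3} is an antiderivative of f.
Check: d/dx[- \frac{5 \cos{\left(\frac{5 x^{2}}{2} \right)}}{3}] = \frac{25 x \sin{\left(\frac{5 x^{2}}{2} \right)}}{3} = f(x).
F(9/2) = - \frac{5 \cos{\left(\frac{405}{8} \right)}}{3}; F(2) = - \frac{5 \cos{\left(10 \right)}}{3}.
Integral = F(9/2) - F(2) = - \frac{5 \cos{\left(\frac{405}{8} \right)}}{3} + \frac{5 \cos{\left(10 \right)}}{3}.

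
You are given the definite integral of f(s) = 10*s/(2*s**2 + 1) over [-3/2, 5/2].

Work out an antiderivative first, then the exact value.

The substitution u = 2*s**4 + 2*s**2 + 1/2 works: f is exactly (dF/du)*(du/ds) for that inner function.
F(s) = 5*log(2*s**4 + 2*s**2 + 1/2)/4 is an antiderivative of f.
Check: d/ds[5*log(2*s**4 + 2*s**2 + 1/2)/4] = 10*s/(2*s**2 + 1) = f(s).
F(5/2) = 5*log(729/8)/4; F(-3/2) = 5*log(121/8)/4.
Integral = F(5/2) - F(-3/2) = -5*log(121/8)/4 + 5*log(729/8)/4.

Antiderivative: F(s) = 5*log(2*s**4 + 2*s**2 + 1/2)/4; value = -5*log(121/8)/4 + 5*log(729/8)/4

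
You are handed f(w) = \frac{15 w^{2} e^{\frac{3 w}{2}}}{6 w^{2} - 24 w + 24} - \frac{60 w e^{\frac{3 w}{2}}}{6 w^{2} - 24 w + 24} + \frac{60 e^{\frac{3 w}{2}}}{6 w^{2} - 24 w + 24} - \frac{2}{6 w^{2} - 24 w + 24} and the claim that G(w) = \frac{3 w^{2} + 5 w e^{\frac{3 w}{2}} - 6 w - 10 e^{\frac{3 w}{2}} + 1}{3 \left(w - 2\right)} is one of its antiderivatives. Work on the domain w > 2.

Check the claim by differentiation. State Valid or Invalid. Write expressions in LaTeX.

Invalid: d/dw[G] - f = 1, which is not 0.

d/dw[G] = \frac{15 w^{2} e^{\frac{3 w}{2}} + 6 w^{2} - 60 w e^{\frac{3 w}{2}} - 24 w + 60 e^{\frac{3 w}{2}} + 22}{6 w^{2} - 24 w + 24}
d/dw[G] - f(w) = 1 != 0.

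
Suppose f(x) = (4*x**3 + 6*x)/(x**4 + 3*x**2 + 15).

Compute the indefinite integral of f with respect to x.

f matches the chain-rule pattern g'(h)*h' with inner function h(x) = x**4/3 + x**2 + 5; substituting u = h(x) collapses the integral.
Check: d/dx[log(x**4/3 + x**2 + 5)] = (4*x**3 + 6*x)/(x**4 + 3*x**2 + 15) = f(x).

F(x) = log(x**4/3 + x**2 + 5) + C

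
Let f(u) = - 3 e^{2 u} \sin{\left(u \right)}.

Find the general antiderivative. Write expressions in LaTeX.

F(u) = \frac{3 \left(- 2 \sin{\left(u \right)} + \cos{\left(u \right)}\right) e^{2 u}}{5} + C

Differentiate the proposed F(u) back; it has to land on f(u) exactly.
Check: d/du[\frac{3 \left(- 2 \sin{\left(u \right)} + \cos{\left(u \right)}\right) e^{2 u}}{5}] = - 3 e^{2 u} \sin{\left(u \right)} = f(u).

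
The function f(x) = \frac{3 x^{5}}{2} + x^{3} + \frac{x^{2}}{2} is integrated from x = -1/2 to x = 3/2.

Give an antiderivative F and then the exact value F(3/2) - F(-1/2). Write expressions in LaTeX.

Antiderivative: F(x) = \frac{x^{3} \left(3 x^{3} + 3 x + 2\right)}{12}; value = \frac{449}{96}

The integrand splits into summands that can be handled one at a time.
F(x) = \frac{x^{3} \left(3 x^{3} + 3 x + 2\right)}{12} is an antiderivative of f.
Check: d/dx[\frac{x^{3} \left(3 x^{3} + 3 x + 2\right)}{12}] = \frac{3 x^{5}}{2} + x^{3} + \frac{x^{2}}{2} = f(x).
F(3/2) = \frac{1197}{256}; F(-1/2) = - \frac{1}{768}.
Integral = F(3/2) - F(-1/2) = \frac{449}{96}.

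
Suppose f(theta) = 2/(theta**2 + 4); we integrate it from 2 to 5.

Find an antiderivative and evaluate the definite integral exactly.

For F(theta) to be correct the identity F'(theta) - f(theta) = 0 must hold.
F(theta) = atan(theta/2) is an antiderivative of f.
Check: d/dtheta[atan(theta/2)] = 2/(theta**2 + 4) = f(theta).
F(5) = atan(5/2); F(2) = pi/4.
Integral = F(5) - F(2) = -pi/4 + atan(5/2).

Antiderivative: F(theta) = atan(theta/2); value = -pi/4 + atan(5/2)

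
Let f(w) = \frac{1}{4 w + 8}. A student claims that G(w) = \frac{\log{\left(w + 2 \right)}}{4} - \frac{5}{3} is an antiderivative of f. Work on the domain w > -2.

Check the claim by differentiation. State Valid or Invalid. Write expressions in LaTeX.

d/dw[G] = \frac{1}{4 w + 8}
This equals f(w) exactly, so the claim holds.

Valid - differentiating G returns exactly f.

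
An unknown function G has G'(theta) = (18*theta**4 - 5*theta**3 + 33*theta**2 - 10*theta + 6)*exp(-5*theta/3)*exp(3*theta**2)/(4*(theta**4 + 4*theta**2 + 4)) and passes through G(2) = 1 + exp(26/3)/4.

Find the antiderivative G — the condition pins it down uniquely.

G(theta) = (4*theta**2 + 3*theta*exp(-5*theta/3)*exp(3*theta**2) + 8)/(4*theta**2 + 8)

Since d/dtheta undoes antidifferentiation here, G(theta) must give back the stated G'(theta).
A general antiderivative is 3*theta*exp(3*theta**2 - 5*theta/3)/(4*(theta**2 + 2)) + C.
The condition gives C = 1 + exp(26/3)/4 - (exp(26/3)/4) = 1.
So G(theta) = (4*theta**2 + 3*theta*exp(-5*theta/3)*exp(3*theta**2) + 8)/(4*theta**2 + 8).
Check: d/dtheta[(4*theta**2 + 3*theta*exp(-5*theta/3)*exp(3*theta**2) + 8)/(4*theta**2 + 8)] = (18*theta**4*exp(3*theta**2) - 5*theta**3*exp(3*theta**2) + 33*theta**2*exp(3*theta**2) - 10*theta*exp(3*theta**2) + 6*exp(3*theta**2))/(4*theta**4*exp(5*theta/3) + 16*theta**2*exp(5*theta/3) + 16*exp(5*theta/3)), which equals G'(theta).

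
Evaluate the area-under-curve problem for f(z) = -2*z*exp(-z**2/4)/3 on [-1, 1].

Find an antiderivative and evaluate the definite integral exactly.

Antiderivative: F(z) = 4*exp(-z**2/4)/3; value = 0

The substitution u = -z**2/4 works: f is exactly (dF/du)*(du/dz) for that inner function.
F(z) = 4*exp(-z**2/4)/3 is an antiderivative of f.
Check: d/dz[4*exp(-z**2/4)/3] = -2*z*exp(-z**2/4)/3 = f(z).
F(1) = 4*exp(-1/4)/3; F(-1) = 4*exp(-1/4)/3.
Integral = F(1) - F(-1) = 0.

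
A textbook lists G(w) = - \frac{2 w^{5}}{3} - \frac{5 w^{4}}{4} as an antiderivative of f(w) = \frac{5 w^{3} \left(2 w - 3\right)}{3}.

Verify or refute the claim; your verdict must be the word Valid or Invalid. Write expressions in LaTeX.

Invalid: d/dw[G] - f = - \frac{20 w^{4}}{3}, which is not 0.

d/dw[G] = - \frac{10 w^{4}}{3} - 5 w^{3}
d/dw[G] - f(w) = - \frac{20 w^{4}}{3} != 0.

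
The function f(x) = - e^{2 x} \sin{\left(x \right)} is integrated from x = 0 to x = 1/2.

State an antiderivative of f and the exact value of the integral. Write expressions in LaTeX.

Antiderivative: F(x) = - \frac{2 e^{2 x} \sin{\left(x \right)}}{5} + \frac{e^{2 x} \cos{\left(x \right)}}{5}; value = - \frac{2 e \sin{\left(\frac{1}{2} \right)}}{5} - \frac{1}{5} + \frac{e \cos{\left(\frac{1}{2} \right)}}{5}

Whatever form F(x) takes, F'(x) = f(x) is non-negotiable.
F(x) = - \frac{2 e^{2 x} \sin{\left(x \right)}}{5} + \frac{e^{2 x} \cos{\left(x \right)}}{5} is an antiderivative of f.
Check: d/dx[- \frac{2 e^{2 x} \sin{\left(x \right)}}{5} + \frac{e^{2 x} \cos{\left(x \right)}}{5}] = - e^{2 x} \sin{\left(x \right)} = f(x).
F(1/2) = - \frac{2 e \sin{\left(\frac{1}{2} \right)}}{5} + \frac{e \cos{\left(\frac{1}{2} \right)}}{5}; F(0) = \frac{1}{5}.
Integral = F(1/2) - F(0) = - \frac{2 e \sin{\left(\frac{1}{2} \right)}}{5} - \frac{1}{5} + \frac{e \cos{\left(\frac{1}{2} \right)}}{5}.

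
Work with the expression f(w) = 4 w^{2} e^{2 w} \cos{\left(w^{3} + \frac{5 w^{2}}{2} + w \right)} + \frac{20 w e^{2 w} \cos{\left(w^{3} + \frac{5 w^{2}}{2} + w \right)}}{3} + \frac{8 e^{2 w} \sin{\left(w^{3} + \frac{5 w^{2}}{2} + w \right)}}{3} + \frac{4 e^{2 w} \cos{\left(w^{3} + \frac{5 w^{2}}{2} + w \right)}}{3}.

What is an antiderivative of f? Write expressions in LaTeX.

Recognize the product-rule pattern: f = u'v + uv' with u = \frac{4 e^{2 w}}{3}, v = \sin{\left(w^{3} + \frac{5 w^{2}}{2} + w \right)}, so integration by parts undoes it.
Check: d/dw[\frac{4 e^{2 w} \sin{\left(w^{3} + \frac{5 w^{2}}{2} + w \right)}}{3}] = 4 w^{2} e^{2 w} \cos{\left(w^{3} + \frac{5 w^{2}}{2} + w \right)} + \frac{20 w e^{2 w} \cos{\left(w^{3} + \frac{5 w^{2}}{2} + w \right)}}{3} + \frac{8 e^{2 w} \sin{\left(w^{3} + \frac{5 w^{2}}{2} + w \right)}}{3} + \frac{4 e^{2 w} \cos{\left(w^{3} + \frac{5 w^{2}}{2} + w \right)}}{3} = f(w).

An antiderivative is F(w) = \frac{4 e^{2 w} \sin{\left(w^{3} + \frac{5 w^{2}}{2} + w \right)}}{3}.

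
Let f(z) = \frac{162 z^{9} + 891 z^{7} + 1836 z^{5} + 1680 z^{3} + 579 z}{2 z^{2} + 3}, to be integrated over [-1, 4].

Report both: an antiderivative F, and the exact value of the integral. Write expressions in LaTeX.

Check any antiderivative F(z) by computing F'(z) and comparing it with f(z).
F(z) = \frac{81 z^{8}}{8} + 54 z^{6} + 108 z^{4} + 96 z^{2} + \frac{3 \log{\left(z^{2} + \frac{3}{2} \right)}}{4} is an antiderivative of f.
Check: d/dz[\frac{81 z^{8}}{8} + 54 z^{6} + 108 z^{4} + 96 z^{2} + \frac{3 \log{\left(z^{2} + \frac{3}{2} \right)}}{4}] = \frac{162 z^{9} + 891 z^{7} + 1836 z^{5} + 1680 z^{3} + 579 z}{2 z^{2} + 3} = f(z).
F(4) = \frac{3 \log{\left(\frac{35}{2} \right)}}{4} + 913920; F(-1) = \frac{3 \log{\left(\frac{5}{2} \right)}}{4} + \frac{2145}{8}.
Integral = F(4) - F(-1) = - \frac{3 \log{\left(\frac{5}{2} \right)}}{4} + \frac{3 \log{\left(\frac{35}{2} \right)}}{4} + \frac{7309215}{8}.

Antiderivative: F(z) = \frac{81 z^{8}}{8} + 54 z^{6} + 108 z^{4} + 96 z^{2} + \frac{3 \log{\left(z^{2} + \frac{3}{2} \right)}}{4}; value = - \frac{3 \log{\left(\frac{5}{2} \right)}}{4} + \frac{3 \log{\left(\frac{35}{2} \right)}}{4} + \frac{7309215}{8}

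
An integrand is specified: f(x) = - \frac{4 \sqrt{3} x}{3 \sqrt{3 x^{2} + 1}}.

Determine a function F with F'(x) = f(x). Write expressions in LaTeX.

An antiderivative is F(x) = - \frac{4 \sqrt{x^{2} + \frac{1}{3}}}{3}.

The substitution u = x^{2} + \frac{1}{3} works: f is exactly (dF/du)*(du/dx) for that inner function.
Check: d/dx[- \frac{4 \sqrt{x^{2} + \frac{1}{3}}}{3}] = - \frac{4 \sqrt{3} x}{3 \sqrt{3 x^{2} + 1}} = f(x).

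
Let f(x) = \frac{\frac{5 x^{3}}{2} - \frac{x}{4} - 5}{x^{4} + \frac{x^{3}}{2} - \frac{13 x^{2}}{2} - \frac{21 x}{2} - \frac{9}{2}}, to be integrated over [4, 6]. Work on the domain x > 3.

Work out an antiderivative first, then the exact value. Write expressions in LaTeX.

The denominator factors as 2 \left(x - 3\right) \left(x + 1\right)^{2} \left(2 x + 3\right); partial fractions split f into directly integrable pieces: \frac{209}{9 \left(2 x + 3\right)} - \frac{319}{32 \left(x + 1\right)} + \frac{29}{8 \left(x + 1\right)^{2}} + \frac{247}{288 \left(x - 3\right)}.
F(x) = \frac{247 \left(x + 1\right) \log{\left(x - 3 \right)} - 2871 \left(x + 1\right) \log{\left(x + 1 \right)} + 3344 \left(x + 1\right) \log{\left(x + \frac{3}{2} \right)} - 1044}{288 \left(x + 1\right)} is an antiderivative of f.
Check: d/dx[\frac{247 \left(x + 1\right) \log{\left(x - 3 \right)} - 2871 \left(x + 1\right) \log{\left(x + 1 \right)} + 3344 \left(x + 1\right) \log{\left(x + \frac{3}{2} \right)} - 1044}{288 \left(x + 1\right)}] = \frac{10 x^{3} - x - 20}{4 x^{4} + 2 x^{3} - 26 x^{2} - 42 x - 18}, which equals f(x).
F(6) = - \frac{319 \log{\left(7 \right)}}{32} - \frac{29}{56} + \frac{247 \log{\left(3 \right)}}{288} + \frac{209 \log{\left(\frac{15}{2} \right)}}{18}; F(4) = - \frac{319 \log{\left(5 \right)}}{32} - \frac{29}{40} + \frac{209 \log{\left(\frac{11}{2} \right)}}{18}.
Integral = F(6) - F(4) = - \frac{209 \log{\left(\frac{11}{2} \right)}}{18} - \frac{319 \log{\left(7 \right)}}{32} + \frac{29}{140} + \frac{247 \log{\left(3 \right)}}{288} + \frac{319 \log{\left(5 \right)}}{32} + \frac{209 \log{\left(\frac{15}{2} \right)}}{18}.

Antiderivative: F(x) = \frac{247 \left(x + 1\right) \log{\left(x - 3 \right)} - 2871 \left(x + 1\right) \log{\left(x + 1 \right)} + 3344 \left(x + 1\right) \log{\left(x + \frac{3}{2} \right)} - 1044}{288 \left(x + 1\right)}; value = - \frac{209 \log{\left(\frac{11}{2} \right)}}{18} - \frac{319 \log{\left(7 \right)}}{32} + \frac{29}{140} + \frac{247 \log{\left(3 \right)}}{288} + \frac{319 \log{\left(5 \right)}}{32} + \frac{209 \log{\left(\frac{15}{2} \right)}}{18}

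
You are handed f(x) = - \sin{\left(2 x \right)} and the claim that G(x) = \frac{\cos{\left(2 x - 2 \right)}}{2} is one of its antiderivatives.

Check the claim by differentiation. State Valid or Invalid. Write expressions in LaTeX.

d/dx[G] = - \sin{\left(2 x - 2 \right)}
d/dx[G] - f(x) = \sin{\left(2 x \right)} - \sin{\left(2 x - 2 \right)} != 0.

Invalid: d/dx[G] - f = \sin{\left(2 x \right)} - \sin{\left(2 x - 2 \right)}, which is not 0.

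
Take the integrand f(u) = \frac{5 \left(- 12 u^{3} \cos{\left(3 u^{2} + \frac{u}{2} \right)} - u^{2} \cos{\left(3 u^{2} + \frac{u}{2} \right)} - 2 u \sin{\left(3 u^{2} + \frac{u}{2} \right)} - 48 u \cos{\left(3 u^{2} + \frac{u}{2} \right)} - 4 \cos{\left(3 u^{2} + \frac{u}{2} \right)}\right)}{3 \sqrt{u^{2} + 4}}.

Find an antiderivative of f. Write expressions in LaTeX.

An antiderivative is F(u) = - \frac{10 \sqrt{u^{2} + 4} \sin{\left(3 u^{2} + \frac{u}{2} \right)}}{3}.

Recognize the product-rule pattern: f = v'r + vr' with v = - \frac{10 \sqrt{u^{2} + 4}}{3}, r = \sin{\left(3 u^{2} + \frac{u}{2} \right)}, so integration by parts undoes it.
Check: d/du[- \frac{10 \sqrt{u^{2} + 4} \sin{\left(3 u^{2} + \frac{u}{2} \right)}}{3}] = \frac{- 60 u^{3} \cos{\left(3 u^{2} + \frac{u}{2} \right)} - 5 u^{2} \cos{\left(3 u^{2} + \frac{u}{2} \right)} - 10 u \sin{\left(3 u^{2} + \frac{u}{2} \right)} - 240 u \cos{\left(3 u^{2} + \frac{u}{2} \right)} - 20 \cos{\left(3 u^{2} + \frac{u}{2} \right)}}{3 \sqrt{u^{2} + 4}}, which equals f(u).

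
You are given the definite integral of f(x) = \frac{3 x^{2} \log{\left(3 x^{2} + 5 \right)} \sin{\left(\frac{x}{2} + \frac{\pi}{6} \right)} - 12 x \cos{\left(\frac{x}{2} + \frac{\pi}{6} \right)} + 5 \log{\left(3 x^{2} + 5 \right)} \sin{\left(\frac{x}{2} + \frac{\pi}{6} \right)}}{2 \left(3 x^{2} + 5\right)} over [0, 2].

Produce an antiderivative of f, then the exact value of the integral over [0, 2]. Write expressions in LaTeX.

Antiderivative: F(x) = - \log{\left(3 x^{2} + 5 \right)} \cos{\left(\frac{x}{2} + \frac{\pi}{6} \right)}; value = - \log{\left(17 \right)} \cos{\left(\frac{\pi}{6} + 1 \right)} + \frac{\sqrt{3} \log{\left(5 \right)}}{2}

Recognize the product-rule pattern: f = u'v + uv' with u = - \cos{\left(\frac{x}{2} + \frac{\pi}{6} \right)}, v = \log{\left(3 x^{2} + 5 \right)}, so integration by parts undoes it.
F(x) = - \log{\left(3 x^{2} + 5 \right)} \cos{\left(\frac{x}{2} + \frac{\pi}{6} \right)} is an antiderivative of f.
Check: d/dx[- \log{\left(3 x^{2} + 5 \right)} \cos{\left(\frac{x}{2} + \frac{\pi}{6} \right)}] = \frac{3 x^{2} \log{\left(3 x^{2} + 5 \right)} \sin{\left(\frac{x}{2} + \frac{\pi}{6} \right)} - 12 x \cos{\left(\frac{x}{2} + \frac{\pi}{6} \right)} + 5 \log{\left(3 x^{2} + 5 \right)} \sin{\left(\frac{x}{2} + \frac{\pi}{6} \right)}}{6 x^{2} + 10}, which equals f(x).
F(2) = - \log{\left(17 \right)} \cos{\left(\frac{\pi}{6} + 1 \right)}; F(0) = - \frac{\sqrt{3} \log{\left(5 \right)}}{2}.
Integral = F(2) - F(0) = - \log{\left(17 \right)} \cos{\left(\frac{\pi}{6} + 1 \right)} + \frac{\sqrt{3} \log{\left(5 \right)}}{2}.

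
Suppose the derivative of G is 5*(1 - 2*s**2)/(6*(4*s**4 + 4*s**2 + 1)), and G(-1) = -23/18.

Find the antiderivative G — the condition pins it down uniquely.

G'(s) has the shape u'v + uv' for u = 5*s/3 and v = 1/(4*s**2 + 2) — it is the derivative of the product u*v.
A general antiderivative is 5*s/(3*(4*s**2 + 2)) + C.
The condition gives C = -23/18 - (-5/18) = -1.
So G(s) = (-12*s**2 + 5*s - 6)/(12*s**2 + 6).
Check: d/ds[(-12*s**2 + 5*s - 6)/(12*s**2 + 6)] = (5 - 10*s**2)/(24*s**4 + 24*s**2 + 6), which equals G'(s).

G(s) = (-12*s**2 + 5*s - 6)/(12*s**2 + 6)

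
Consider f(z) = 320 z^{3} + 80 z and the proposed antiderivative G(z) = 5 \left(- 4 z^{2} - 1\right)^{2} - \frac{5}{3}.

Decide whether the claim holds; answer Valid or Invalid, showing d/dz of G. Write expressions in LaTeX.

Valid. The derivative of G reproduces f.

d/dz[G] = 320 z^{3} + 80 z
This equals f(z) exactly, so the claim holds.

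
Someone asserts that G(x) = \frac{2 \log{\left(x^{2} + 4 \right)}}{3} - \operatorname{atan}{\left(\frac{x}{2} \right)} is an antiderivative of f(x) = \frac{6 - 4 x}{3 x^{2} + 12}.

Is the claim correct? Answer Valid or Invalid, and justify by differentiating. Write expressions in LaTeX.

d/dx[G] = \frac{4 x - 6}{3 x^{2} + 12}
d/dx[G] - f(x) = \frac{8 x - 12}{3 x^{2} + 12} != 0.

Invalid: d/dx[G] - f = \frac{8 x - 12}{3 x^{2} + 12}, which is not 0.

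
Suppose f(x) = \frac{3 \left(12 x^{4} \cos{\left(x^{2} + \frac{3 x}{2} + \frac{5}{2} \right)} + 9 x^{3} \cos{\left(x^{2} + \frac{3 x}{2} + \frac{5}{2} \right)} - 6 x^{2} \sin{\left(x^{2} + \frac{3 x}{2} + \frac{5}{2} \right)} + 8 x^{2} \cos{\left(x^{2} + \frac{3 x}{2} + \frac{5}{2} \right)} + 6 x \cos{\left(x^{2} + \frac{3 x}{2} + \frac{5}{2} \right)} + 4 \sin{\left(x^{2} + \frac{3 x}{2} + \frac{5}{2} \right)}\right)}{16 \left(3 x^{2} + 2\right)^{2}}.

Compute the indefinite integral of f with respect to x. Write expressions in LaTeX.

F(x) = \frac{3 x \sin{\left(x^{2} + \frac{3 x}{2} + \frac{5}{2} \right)}}{8 \left(3 x^{2} + 2\right)} + C

A candidate is checked by its d/dx: the result must match f(x).
Check: d/dx[\frac{3 x \sin{\left(x^{2} + \frac{3 x}{2} + \frac{5}{2} \right)}}{8 \left(3 x^{2} + 2\right)}] = \frac{36 x^{4} \cos{\left(x^{2} + \frac{3 x}{2} + \frac{5}{2} \right)} + 27 x^{3} \cos{\left(x^{2} + \frac{3 x}{2} + \frac{5}{2} \right)} - 18 x^{2} \sin{\left(x^{2} + \frac{3 x}{2} + \frac{5}{2} \right)} + 24 x^{2} \cos{\left(x^{2} + \frac{3 x}{2} + \frac{5}{2} \right)} + 18 x \cos{\left(x^{2} + \frac{3 x}{2} + \frac{5}{2} \right)} + 12 \sin{\left(x^{2} + \frac{3 x}{2} + \frac{5}{2} \right)}}{144 x^{4} + 192 x^{2} + 64}, which equals f(x).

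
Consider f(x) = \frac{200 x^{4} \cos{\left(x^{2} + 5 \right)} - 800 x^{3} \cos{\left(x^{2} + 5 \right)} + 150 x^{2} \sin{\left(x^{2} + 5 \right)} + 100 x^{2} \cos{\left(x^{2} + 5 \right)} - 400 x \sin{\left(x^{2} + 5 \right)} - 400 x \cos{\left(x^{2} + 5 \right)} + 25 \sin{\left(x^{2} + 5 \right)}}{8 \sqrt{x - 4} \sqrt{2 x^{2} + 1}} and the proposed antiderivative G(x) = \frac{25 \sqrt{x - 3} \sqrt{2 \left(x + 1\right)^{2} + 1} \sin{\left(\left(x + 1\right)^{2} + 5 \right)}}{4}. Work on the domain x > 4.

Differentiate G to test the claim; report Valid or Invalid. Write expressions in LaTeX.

d/dx[G] = \frac{200 x^{4} \cos{\left(x^{2} + 2 x + 6 \right)} + 150 x^{2} \sin{\left(x^{2} + 2 x + 6 \right)} - 1100 x^{2} \cos{\left(x^{2} + 2 x + 6 \right)} - 100 x \sin{\left(x^{2} + 2 x + 6 \right)} - 1800 x \cos{\left(x^{2} + 2 x + 6 \right)} - 225 \sin{\left(x^{2} + 2 x + 6 \right)} - 900 \cos{\left(x^{2} + 2 x + 6 \right)}}{8 \sqrt{x - 3} \sqrt{2 x^{2} + 4 x + 3}}
d/dx[G] - f(x) = \frac{200 x^{4} \sqrt{x - 4} \sqrt{2 x^{2} + 1} \cos{\left(x^{2} + 2 x + 6 \right)} - 200 x^{4} \sqrt{x - 3} \sqrt{2 x^{2} + 4 x + 3} \cos{\left(x^{2} + 5 \right)} + 800 x^{3} \sqrt{x - 3} \sqrt{2 x^{2} + 4 x + 3} \cos{\left(x^{2} + 5 \right)} + 150 x^{2} \sqrt{x - 4} \sqrt{2 x^{2} + 1} \sin{\left(x^{2} + 2 x + 6 \right)} - 1100 x^{2} \sqrt{x - 4} \sqrt{2 x^{2} + 1} \cos{\left(x^{2} + 2 x + 6 \right)} - 150 x^{2} \sqrt{x - 3} \sqrt{2 x^{2} + 4 x + 3} \sin{\left(x^{2} + 5 \right)} - 100 x^{2} \sqrt{x - 3} \sqrt{2 x^{2} + 4 x + 3} \cos{\left(x^{2} + 5 \right)} - 100 x \sqrt{x - 4} \sqrt{2 x^{2} + 1} \sin{\left(x^{2} + 2 x + 6 \right)} - 1800 x \sqrt{x - 4} \sqrt{2 x^{2} + 1} \cos{\left(x^{2} + 2 x + 6 \right)} + 400 x \sqrt{x - 3} \sqrt{2 x^{2} + 4 x + 3} \sin{\left(x^{2} + 5 \right)} + 400 x \sqrt{x - 3} \sqrt{2 x^{2} + 4 x + 3} \cos{\left(x^{2} + 5 \right)} - 225 \sqrt{x - 4} \sqrt{2 x^{2} + 1} \sin{\left(x^{2} + 2 x + 6 \right)} - 900 \sqrt{x - 4} \sqrt{2 x^{2} + 1} \cos{\left(x^{2} + 2 x + 6 \right)} - 25 \sqrt{x - 3} \sqrt{2 x^{2} + 4 x + 3} \sin{\left(x^{2} + 5 \right)}}{8 \sqrt{x - 4} \sqrt{x - 3} \sqrt{2 x^{2} + 1} \sqrt{2 x^{2} + 4 x + 3}} != 0.

Invalid: d/dx[G] - f = \frac{200 x^{4} \sqrt{x - 4} \sqrt{2 x^{2} + 1} \cos{\left(x^{2} + 2 x + 6 \right)} - 200 x^{4} \sqrt{x - 3} \sqrt{2 x^{2} + 4 x + 3} \cos{\left(x^{2} + 5 \right)} + 800 x^{3} \sqrt{x - 3} \sqrt{2 x^{2} + 4 x + 3} \cos{\left(x^{2} + 5 \right)} + 150 x^{2} \sqrt{x - 4} \sqrt{2 x^{2} + 1} \sin{\left(x^{2} + 2 x + 6 \right)} - 1100 x^{2} \sqrt{x - 4} \sqrt{2 x^{2} + 1} \cos{\left(x^{2} + 2 x + 6 \right)} - 150 x^{2} \sqrt{x - 3} \sqrt{2 x^{2} + 4 x + 3} \sin{\left(x^{2} + 5 \right)} - 100 x^{2} \sqrt{x - 3} \sqrt{2 x^{2} + 4 x + 3} \cos{\left(x^{2} + 5 \right)} - 100 x \sqrt{x - 4} \sqrt{2 x^{2} + 1} \sin{\left(x^{2} + 2 x + 6 \right)} - 1800 x \sqrt{x - 4} \sqrt{2 x^{2} + 1} \cos{\left(x^{2} + 2 x + 6 \right)} + 400 x \sqrt{x - 3} \sqrt{2 x^{2} + 4 x + 3} \sin{\left(x^{2} + 5 \right)} + 400 x \sqrt{x - 3} \sqrt{2 x^{2} + 4 x + 3} \cos{\left(x^{2} + 5 \right)} - 225 \sqrt{x - 4} \sqrt{2 x^{2} + 1} \sin{\left(x^{2} + 2 x + 6 \right)} - 900 \sqrt{x - 4} \sqrt{2 x^{2} + 1} \cos{\left(x^{2} + 2 x + 6 \right)} - 25 \sqrt{x - 3} \sqrt{2 x^{2} + 4 x + 3} \sin{\left(x^{2} + 5 \right)}}{8 \sqrt{x - 4} \sqrt{x - 3} \sqrt{2 x^{2} + 1} \sqrt{2 x^{2} + 4 x + 3}}, which is not 0.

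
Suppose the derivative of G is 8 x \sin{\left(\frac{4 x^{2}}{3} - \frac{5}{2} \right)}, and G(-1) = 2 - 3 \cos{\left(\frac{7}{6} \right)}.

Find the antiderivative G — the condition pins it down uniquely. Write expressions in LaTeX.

G(x) = 2 - 3 \cos{\left(\frac{4 x^{2}}{3} - \frac{5}{2} \right)}

G'(x) matches the chain-rule pattern g'(h)*h' with inner function h(x) = \frac{4 x^{2}}{3} - \frac{5}{2}; substituting u = h(x) collapses the integral.
A general antiderivative is - 3 \cos{\left(\frac{4 x^{2}}{3} - \frac{5}{2} \right)} + C.
The condition gives C = 2 - 3 \cos{\left(\frac{7}{6} \right)} - (- 3 \cos{\left(\frac{7}{6} \right)}) = 2.
So G(x) = 2 - 3 \cos{\left(\frac{4 x^{2}}{3} - \frac{5}{2} \right)}.
Check: d/dx[2 - 3 \cos{\left(\frac{4 x^{2}}{3} - \frac{5}{2} \right)}] = 8 x \sin{\left(\frac{4 x^{2}}{3} - \frac{5}{2} \right)} = G'(x).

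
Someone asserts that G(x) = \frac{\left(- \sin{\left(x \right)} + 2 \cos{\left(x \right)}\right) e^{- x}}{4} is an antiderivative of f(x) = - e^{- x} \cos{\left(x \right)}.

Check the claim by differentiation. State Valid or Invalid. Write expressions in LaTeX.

Invalid: d/dx[G] - f = \frac{\left(- \sin{\left(x \right)} + \cos{\left(x \right)}\right) e^{- x}}{4}, which is not 0.

d/dx[G] = \frac{\left(- \sin{\left(x \right)} - 3 \cos{\left(x \right)}\right) e^{- x}}{4}
d/dx[G] - f(x) = \frac{\left(- \sin{\left(x \right)} + \cos{\left(x \right)}\right) e^{- x}}{4} != 0.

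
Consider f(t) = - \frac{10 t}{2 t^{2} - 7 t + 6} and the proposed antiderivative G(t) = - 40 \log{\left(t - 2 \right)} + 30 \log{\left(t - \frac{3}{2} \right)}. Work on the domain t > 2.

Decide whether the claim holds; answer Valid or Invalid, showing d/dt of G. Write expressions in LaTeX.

d/dt[G] = - \frac{20 t}{2 t^{2} - 7 t + 6}
d/dt[G] - f(t) = - \frac{10 t}{2 t^{2} - 7 t + 6} != 0.

Invalid: d/dt[G] - f = - \frac{10 t}{2 t^{2} - 7 t + 6}, which is not 0.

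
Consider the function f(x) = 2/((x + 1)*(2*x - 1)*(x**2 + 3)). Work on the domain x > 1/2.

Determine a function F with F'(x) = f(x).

An antiderivative is F(x) = -(-32*log(x - 1/2) + 26*log(x + 1) + 3*log(x**2 + 3) + 14*sqrt(3)*atan(sqrt(3)*x/3))/156.

The denominator factors as (x + 1)*(2*x - 1)*(x**2 + 3); partial fractions split f into directly integrable pieces: -(x + 7)/(26*(x**2 + 3)) + 16/(39*(2*x - 1)) - 1/(6*(x + 1)).
Check: d/dx[-(-32*log(x - 1/2) + 26*log(x + 1) + 3*log(x**2 + 3) + 14*sqrt(3)*atan(sqrt(3)*x/3))/156] = 2/(2*x**4 + x**3 + 5*x**2 + 3*x - 3), which equals f(x).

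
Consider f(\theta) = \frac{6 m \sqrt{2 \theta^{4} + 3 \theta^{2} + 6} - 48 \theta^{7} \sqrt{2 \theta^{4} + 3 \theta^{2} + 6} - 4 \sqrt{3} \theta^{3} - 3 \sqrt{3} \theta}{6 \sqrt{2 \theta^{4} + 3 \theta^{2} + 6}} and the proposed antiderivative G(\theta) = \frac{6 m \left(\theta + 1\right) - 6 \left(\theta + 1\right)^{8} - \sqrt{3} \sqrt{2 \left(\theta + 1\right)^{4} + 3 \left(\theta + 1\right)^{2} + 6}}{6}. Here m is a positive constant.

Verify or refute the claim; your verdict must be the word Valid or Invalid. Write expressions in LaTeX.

d/d\theta[G] = \frac{6 m \sqrt{2 \theta^{4} + 8 \theta^{3} + 15 \theta^{2} + 14 \theta + 11} - 48 \theta^{7} \sqrt{2 \theta^{4} + 8 \theta^{3} + 15 \theta^{2} + 14 \theta + 11} - 336 \theta^{6} \sqrt{2 \theta^{4} + 8 \theta^{3} + 15 \theta^{2} + 14 \theta + 11} - 1008 \theta^{5} \sqrt{2 \theta^{4} + 8 \theta^{3} + 15 \theta^{2} + 14 \theta + 11} - 1680 \theta^{4} \sqrt{2 \theta^{4} + 8 \theta^{3} + 15 \theta^{2} + 14 \theta + 11} - 1680 \theta^{3} \sqrt{2 \theta^{4} + 8 \theta^{3} + 15 \theta^{2} + 14 \theta + 11} - 4 \sqrt{3} \theta^{3} - 1008 \theta^{2} \sqrt{2 \theta^{4} + 8 \theta^{3} + 15 \theta^{2} + 14 \theta + 11} - 12 \sqrt{3} \theta^{2} - 336 \theta \sqrt{2 \theta^{4} + 8 \theta^{3} + 15 \theta^{2} + 14 \theta + 11} - 15 \sqrt{3} \theta - 48 \sqrt{2 \theta^{4} + 8 \theta^{3} + 15 \theta^{2} + 14 \theta + 11} - 7 \sqrt{3}}{6 \sqrt{2 \theta^{4} + 8 \theta^{3} + 15 \theta^{2} + 14 \theta + 11}}
d/d\theta[G] - f(\theta) = \frac{- 336 \theta^{6} \sqrt{2 \theta^{4} + 3 \theta^{2} + 6} \sqrt{2 \theta^{4} + 8 \theta^{3} + 15 \theta^{2} + 14 \theta + 11} - 1008 \theta^{5} \sqrt{2 \theta^{4} + 3 \theta^{2} + 6} \sqrt{2 \theta^{4} + 8 \theta^{3} + 15 \theta^{2} + 14 \theta + 11} - 1680 \theta^{4} \sqrt{2 \theta^{4} + 3 \theta^{2} + 6} \sqrt{2 \theta^{4} + 8 \theta^{3} + 15 \theta^{2} + 14 \theta + 11} - 1680 \theta^{3} \sqrt{2 \theta^{4} + 3 \theta^{2} + 6} \sqrt{2 \theta^{4} + 8 \theta^{3} + 15 \theta^{2} + 14 \theta + 11} - 4 \sqrt{3} \theta^{3} \sqrt{2 \theta^{4} + 3 \theta^{2} + 6} + 4 \sqrt{3} \theta^{3} \sqrt{2 \theta^{4} + 8 \theta^{3} + 15 \theta^{2} + 14 \theta + 11} - 1008 \theta^{2} \sqrt{2 \theta^{4} + 3 \theta^{2} + 6} \sqrt{2 \theta^{4} + 8 \theta^{3} + 15 \theta^{2} + 14 \theta + 11} - 12 \sqrt{3} \theta^{2} \sqrt{2 \theta^{4} + 3 \theta^{2} + 6} - 336 \theta \sqrt{2 \theta^{4} + 3 \theta^{2} + 6} \sqrt{2 \theta^{4} + 8 \theta^{3} + 15 \theta^{2} + 14 \theta + 11} - 15 \sqrt{3} \theta \sqrt{2 \theta^{4} + 3 \theta^{2} + 6} + 3 \sqrt{3} \theta \sqrt{2 \theta^{4} + 8 \theta^{3} + 15 \theta^{2} + 14 \theta + 11} - 48 \sqrt{2 \theta^{4} + 3 \theta^{2} + 6} \sqrt{2 \theta^{4} + 8 \theta^{3} + 15 \theta^{2} + 14 \theta + 11} - 7 \sqrt{3} \sqrt{2 \theta^{4} + 3 \theta^{2} + 6}}{6 \sqrt{2 \theta^{4} + 3 \theta^{2} + 6} \sqrt{2 \theta^{4} + 8 \theta^{3} + 15 \theta^{2} + 14 \theta + 11}} != 0.

Invalid: d/d\theta[G] - f = \frac{- 336 \theta^{6} \sqrt{2 \theta^{4} + 3 \theta^{2} + 6} \sqrt{2 \theta^{4} + 8 \theta^{3} + 15 \theta^{2} + 14 \theta + 11} - 1008 \theta^{5} \sqrt{2 \theta^{4} + 3 \theta^{2} + 6} \sqrt{2 \theta^{4} + 8 \theta^{3} + 15 \theta^{2} + 14 \theta + 11} - 1680 \theta^{4} \sqrt{2 \theta^{4} + 3 \theta^{2} + 6} \sqrt{2 \theta^{4} + 8 \theta^{3} + 15 \theta^{2} + 14 \theta + 11} - 1680 \theta^{3} \sqrt{2 \theta^{4} + 3 \theta^{2} + 6} \sqrt{2 \theta^{4} + 8 \theta^{3} + 15 \theta^{2} + 14 \theta + 11} - 4 \sqrt{3} \theta^{3} \sqrt{2 \theta^{4} + 3 \theta^{2} + 6} + 4 \sqrt{3} \theta^{3} \sqrt{2 \theta^{4} + 8 \theta^{3} + 15 \theta^{2} + 14 \theta + 11} - 1008 \theta^{2} \sqrt{2 \theta^{4} + 3 \theta^{2} + 6} \sqrt{2 \theta^{4} + 8 \theta^{3} + 15 \theta^{2} + 14 \theta + 11} - 12 \sqrt{3} \theta^{2} \sqrt{2 \theta^{4} + 3 \theta^{2} + 6} - 336 \theta \sqrt{2 \theta^{4} + 3 \theta^{2} + 6} \sqrt{2 \theta^{4} + 8 \theta^{3} + 15 \theta^{2} + 14 \theta + 11} - 15 \sqrt{3} \theta \sqrt{2 \theta^{4} + 3 \theta^{2} + 6} + 3 \sqrt{3} \theta \sqrt{2 \theta^{4} + 8 \theta^{3} + 15 \theta^{2} + 14 \theta + 11} - 48 \sqrt{2 \theta^{4} + 3 \theta^{2} + 6} \sqrt{2 \theta^{4} + 8 \theta^{3} + 15 \theta^{2} + 14 \theta + 11} - 7 \sqrt{3} \sqrt{2 \theta^{4} + 3 \theta^{2} + 6}}{6 \sqrt{2 \theta^{4} + 3 \theta^{2} + 6} \sqrt{2 \theta^{4} + 8 \theta^{3} + 15 \theta^{2} + 14 \theta + 11}}, which is not 0.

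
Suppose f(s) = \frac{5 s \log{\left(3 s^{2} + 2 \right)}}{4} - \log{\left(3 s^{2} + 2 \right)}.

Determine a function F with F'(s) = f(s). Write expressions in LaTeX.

The integrand splits into summands that can be handled one at a time.
Check: d/ds[\frac{15 s^{2} \log{\left(3 s^{2} + 2 \right)} - 15 s^{2} - 24 s \log{\left(3 s^{2} + 2 \right)} + 48 s + 10 \log{\left(s^{2} + \frac{2}{3} \right)} - 16 \sqrt{6} \operatorname{atan}{\left(\frac{\sqrt{6} s}{2} \right)}}{24}] = \frac{5 s \log{\left(3 s^{2} + 2 \right)}}{4} - \log{\left(3 s^{2} + 2 \right)} = f(s).

An antiderivative is F(s) = \frac{15 s^{2} \log{\left(3 s^{2} + 2 \right)} - 15 s^{2} - 24 s \log{\left(3 s^{2} + 2 \right)} + 48 s + 10 \log{\left(s^{2} + \frac{2}{3} \right)} - 16 \sqrt{6} \operatorname{atan}{\left(\frac{\sqrt{6} s}{2} \right)}}{24}.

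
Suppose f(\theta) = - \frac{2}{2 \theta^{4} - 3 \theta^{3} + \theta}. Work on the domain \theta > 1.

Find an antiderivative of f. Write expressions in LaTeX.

The denominator factors as \theta \left(\theta - 1\right)^{2} \left(2 \theta + 1\right); partial fractions split f into directly integrable pieces: \frac{16}{9 \left(2 \theta + 1\right)} + \frac{10}{9 \left(\theta - 1\right)} - \frac{2}{3 \left(\theta - 1\right)^{2}} - \frac{2}{\theta}.
Check: d/d\theta[- 2 \log{\left(\theta \right)} + \frac{10 \log{\left(\theta - 1 \right)}}{9} + \frac{8 \log{\left(\theta + \frac{1}{2} \right)}}{9} + \frac{2}{3 \theta - 3}] = - \frac{2}{2 \theta^{4} - 3 \theta^{3} + \theta} = f(\theta).

An antiderivative is F(\theta) = - 2 \log{\left(\theta \right)} + \frac{10 \log{\left(\theta - 1 \right)}}{9} + \frac{8 \log{\left(\theta + \frac{1}{2} \right)}}{9} + \frac{2}{3 \theta - 3}.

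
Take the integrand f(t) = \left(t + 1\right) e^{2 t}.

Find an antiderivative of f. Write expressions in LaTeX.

An antiderivative is F(t) = \frac{t e^{2 t}}{2} + \frac{e^{2 t}}{4}.

Recognize the product-rule pattern: f = u'v + uv' with u = \frac{t}{2} + \frac{1}{4}, v = e^{2 t}, so integration by parts undoes it.
Check: d/dt[\frac{t e^{2 t}}{2} + \frac{e^{2 t}}{4}] = t e^{2 t} + e^{2 t}, which equals f(t).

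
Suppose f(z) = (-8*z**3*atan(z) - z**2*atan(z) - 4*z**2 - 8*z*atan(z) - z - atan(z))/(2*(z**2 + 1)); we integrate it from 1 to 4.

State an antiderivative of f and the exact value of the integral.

Antiderivative: F(z) = -2*z**2*atan(z) - z*atan(z)/2; value = -34*atan(4) + 5*pi/8

f has the shape u'v + uv' for u = -2*z**2 - z/2 and v = atan(z) — it is the derivative of the product u*v.
F(z) = -2*z**2*atan(z) - z*atan(z)/2 is an antiderivative of f.
Check: d/dz[-2*z**2*atan(z) - z*atan(z)/2] = (-8*z**3*atan(z) - z**2*atan(z) - 4*z**2 - 8*z*atan(z) - z - atan(z))/(2*z**2 + 2), which equals f(z).
F(4) = -34*atan(4); F(1) = -5*pi/8.
Integral = F(4) - F(1) = -34*atan(4) + 5*pi/8.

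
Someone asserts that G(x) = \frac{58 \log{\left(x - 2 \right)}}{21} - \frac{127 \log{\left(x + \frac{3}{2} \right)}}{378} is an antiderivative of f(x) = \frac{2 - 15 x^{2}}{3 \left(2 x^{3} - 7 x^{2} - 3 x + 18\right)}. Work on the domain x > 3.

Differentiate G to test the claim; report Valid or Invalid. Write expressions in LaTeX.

Invalid: d/dx[G] - f = \frac{133}{27 x - 81}, which is not 0.

d/dx[G] = \frac{131 x + 260}{54 x^{2} - 27 x - 162}
d/dx[G] - f(x) = \frac{133}{27 x - 81} != 0.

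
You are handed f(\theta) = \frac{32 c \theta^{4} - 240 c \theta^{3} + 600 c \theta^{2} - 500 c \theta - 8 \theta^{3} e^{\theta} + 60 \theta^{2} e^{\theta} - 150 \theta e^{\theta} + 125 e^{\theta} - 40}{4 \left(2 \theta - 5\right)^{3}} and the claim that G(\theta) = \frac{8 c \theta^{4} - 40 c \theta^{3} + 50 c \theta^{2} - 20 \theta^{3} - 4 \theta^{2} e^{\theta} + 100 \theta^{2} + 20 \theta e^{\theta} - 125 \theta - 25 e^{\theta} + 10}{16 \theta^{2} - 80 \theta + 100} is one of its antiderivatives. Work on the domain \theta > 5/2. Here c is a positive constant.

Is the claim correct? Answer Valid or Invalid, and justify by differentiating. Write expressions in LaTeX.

d/d\theta[G] = \frac{32 c \theta^{4} - 240 c \theta^{3} + 600 c \theta^{2} - 500 c \theta - 8 \theta^{3} e^{\theta} - 40 \theta^{3} + 60 \theta^{2} e^{\theta} + 300 \theta^{2} - 150 \theta e^{\theta} - 750 \theta + 125 e^{\theta} + 585}{32 \theta^{3} - 240 \theta^{2} + 600 \theta - 500}
d/d\theta[G] - f(\theta) = - \frac{5}{4} != 0.

Invalid: d/d\theta[G] - f = - \frac{5}{4}, which is not 0.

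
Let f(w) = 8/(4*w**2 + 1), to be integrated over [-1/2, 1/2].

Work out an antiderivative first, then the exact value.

Check any antiderivative F(w) by computing F'(w) and comparing it with f(w).
F(w) = 4*atan(2*w) is an antiderivative of f.
Check: d/dw[4*atan(2*w)] = 8/(4*w**2 + 1) = f(w).
F(1/2) = pi; F(-1/2) = -pi.
Integral = F(1/2) - F(-1/2) = 2*pi.

Antiderivative: F(w) = 4*atan(2*w); value = 2*pi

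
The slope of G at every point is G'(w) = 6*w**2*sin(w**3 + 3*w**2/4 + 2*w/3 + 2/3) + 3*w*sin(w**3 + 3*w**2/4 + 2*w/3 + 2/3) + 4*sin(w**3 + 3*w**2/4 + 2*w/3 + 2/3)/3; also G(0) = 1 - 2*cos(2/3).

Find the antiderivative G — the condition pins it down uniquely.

G(w) = 1 - 2*cos(w**3 + 3*w**2/4 + 2*w/3 + 2/3)

The substitution u = w**3 + 3*w**2/4 + 2*w/3 + 2/3 works: G'(w) is exactly (dG/du)*(du/dw) for that inner function.
A general antiderivative is -2*cos(w**3 + 3*w**2/4 + 2*w/3 + 2/3) + C.
The condition gives C = 1 - 2*cos(2/3) - (-2*cos(2/3)) = 1.
So G(w) = 1 - 2*cos(w**3 + 3*w**2/4 + 2*w/3 + 2/3).
Check: d/dw[1 - 2*cos(w**3 + 3*w**2/4 + 2*w/3 + 2/3)] = 6*w**2*sin(w**3 + 3*w**2/4 + 2*w/3 + 2/3) + 3*w*sin(w**3 + 3*w**2/4 + 2*w/3 + 2/3) + 4*sin(w**3 + 3*w**2/4 + 2*w/3 + 2/3)/3 = G'(w).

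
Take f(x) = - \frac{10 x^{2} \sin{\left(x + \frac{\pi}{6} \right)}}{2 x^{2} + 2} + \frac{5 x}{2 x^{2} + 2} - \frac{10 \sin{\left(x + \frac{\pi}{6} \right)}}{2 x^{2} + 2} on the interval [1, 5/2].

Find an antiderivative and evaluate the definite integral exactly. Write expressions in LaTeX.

Antiderivative: F(x) = \frac{5 \log{\left(x^{2} + 1 \right)}}{4} + 5 \cos{\left(x + \frac{\pi}{6} \right)}; value = 5 \cos{\left(\frac{\pi}{6} + \frac{5}{2} \right)} - \frac{5 \log{\left(4 \right)}}{4} - 5 \cos{\left(\frac{\pi}{6} + 1 \right)} + \frac{5 \log{\left(\frac{29}{2} \right)}}{4}

Integrate term by term and add the pieces.
F(x) = \frac{5 \log{\left(x^{2} + 1 \right)}}{4} + 5 \cos{\left(x + \frac{\pi}{6} \right)} is an antiderivative of f.
Check: d/dx[\frac{5 \log{\left(x^{2} + 1 \right)}}{4} + 5 \cos{\left(x + \frac{\pi}{6} \right)}] = \frac{- 10 x^{2} \sin{\left(x + \frac{\pi}{6} \right)} + 5 x - 10 \sin{\left(x + \frac{\pi}{6} \right)}}{2 x^{2} + 2}, which equals f(x).
F(5/2) = 5 \cos{\left(\frac{\pi}{6} + \frac{5}{2} \right)} + \frac{5 \log{\left(\frac{29}{4} \right)}}{4}; F(1) = 5 \cos{\left(\frac{\pi}{6} + 1 \right)} + \frac{5 \log{\left(2 \right)}}{4}.
Integral = F(5/2) - F(1) = 5 \cos{\left(\frac{\pi}{6} + \frac{5}{2} \right)} - \frac{5 \log{\left(4 \right)}}{4} - 5 \cos{\left(\frac{\pi}{6} + 1 \right)} + \frac{5 \log{\left(\frac{29}{2} \right)}}{4}.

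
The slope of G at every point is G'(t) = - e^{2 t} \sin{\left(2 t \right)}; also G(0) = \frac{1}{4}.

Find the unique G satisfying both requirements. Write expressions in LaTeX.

G(t) = - \frac{e^{2 t} \sin{\left(2 t \right)}}{4} + \frac{e^{2 t} \cos{\left(2 t \right)}}{4}

Differentiate the proposed G(t) back; it has to land on the given G'(t).
A general antiderivative is - \frac{e^{2 t} \sin{\left(2 t \right)}}{4} + \frac{e^{2 t} \cos{\left(2 t \right)}}{4} + C.
The condition gives C = \frac{1}{4} - (\frac{1}{4}) = 0.
So G(t) = - \frac{e^{2 t} \sin{\left(2 t \right)}}{4} + \frac{e^{2 t} \cos{\left(2 t \right)}}{4}.
Check: d/dt[- \frac{e^{2 t} \sin{\left(2 t \right)}}{4} + \frac{e^{2 t} \cos{\left(2 t \right)}}{4}] = - e^{2 t} \sin{\left(2 t \right)} = G'(t).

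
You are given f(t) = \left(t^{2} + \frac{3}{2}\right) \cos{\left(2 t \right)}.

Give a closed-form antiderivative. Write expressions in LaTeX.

Check any antiderivative F(t) by computing F'(t) and comparing it with f(t).
Check: d/dt[\frac{t^{2} \sin{\left(2 t \right)} + t \cos{\left(2 t \right)} + \sin{\left(2 t \right)}}{2}] = t^{2} \cos{\left(2 t \right)} + \frac{3 \cos{\left(2 t \right)}}{2}, which equals f(t).

An antiderivative is F(t) = \frac{t^{2} \sin{\left(2 t \right)} + t \cos{\left(2 t \right)} + \sin{\left(2 t \right)}}{2}.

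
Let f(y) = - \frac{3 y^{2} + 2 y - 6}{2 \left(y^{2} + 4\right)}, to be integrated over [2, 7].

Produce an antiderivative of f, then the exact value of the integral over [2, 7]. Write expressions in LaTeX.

Check any antiderivative F(y) by computing F'(y) and comparing it with f(y).
F(y) = - \frac{3 y}{2} - \frac{\log{\left(y^{2} + 4 \right)}}{2} + \frac{9 \operatorname{atan}{\left(\frac{y}{2} \right)}}{2} is an antiderivative of f.
Check: d/dy[- \frac{3 y}{2} - \frac{\log{\left(y^{2} + 4 \right)}}{2} + \frac{9 \operatorname{atan}{\left(\frac{y}{2} \right)}}{2}] = \frac{- 3 y^{2} - 2 y + 6}{2 y^{2} + 8}, which equals f(y).
F(7) = - \frac{21}{2} - \frac{\log{\left(53 \right)}}{2} + \frac{9 \operatorname{atan}{\left(\frac{7}{2} \right)}}{2}; F(2) = -3 - \frac{\log{\left(8 \right)}}{2} + \frac{9 \pi}{8}.
Integral = F(7) - F(2) = - \frac{15}{2} - \frac{9 \pi}{8} - \frac{\log{\left(53 \right)}}{2} + \frac{\log{\left(8 \right)}}{2} + \frac{9 \operatorname{atan}{\left(\frac{7}{2} \right)}}{2}.

Antiderivative: F(y) = - \frac{3 y}{2} - \frac{\log{\left(y^{2} + 4 \right)}}{2} + \frac{9 \operatorname{atan}{\left(\frac{y}{2} \right)}}{2}; value = - \frac{15}{2} - \frac{9 \pi}{8} - \frac{\log{\left(53 \right)}}{2} + \frac{\log{\left(8 \right)}}{2} + \frac{9 \operatorname{atan}{\left(\frac{7}{2} \right)}}{2}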